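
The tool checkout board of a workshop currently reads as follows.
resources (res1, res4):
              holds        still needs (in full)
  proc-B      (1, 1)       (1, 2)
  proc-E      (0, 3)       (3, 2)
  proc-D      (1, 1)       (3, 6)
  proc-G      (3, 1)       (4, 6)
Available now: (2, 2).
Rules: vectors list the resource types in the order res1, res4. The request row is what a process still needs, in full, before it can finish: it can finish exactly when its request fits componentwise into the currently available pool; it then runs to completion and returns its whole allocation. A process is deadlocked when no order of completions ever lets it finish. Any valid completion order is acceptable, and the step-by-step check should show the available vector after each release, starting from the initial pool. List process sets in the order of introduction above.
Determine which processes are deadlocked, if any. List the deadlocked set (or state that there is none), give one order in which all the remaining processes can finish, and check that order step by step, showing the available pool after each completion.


The deadlocked set is empty.
Key observation: proc-B fits the free pool immediately, and its release cascades until everyone finishes.
A valid finishing order for the others: proc-B, proc-E, proc-D, proc-G. Check, step by step:
  pool = (2, 2)
  proc-B: need (1, 2) fits (2, 2); releases (1, 1), pool now (3, 3)
  proc-E: need (3, 2) fits (3, 3); releases (0, 3), pool now (3, 6)
  proc-D: need (3, 6) fits (3, 6); releases (1, 1), pool now (4, 7)
  proc-G: need (4, 6) fits (4, 7); releases (3, 1), pool now (7, 8)


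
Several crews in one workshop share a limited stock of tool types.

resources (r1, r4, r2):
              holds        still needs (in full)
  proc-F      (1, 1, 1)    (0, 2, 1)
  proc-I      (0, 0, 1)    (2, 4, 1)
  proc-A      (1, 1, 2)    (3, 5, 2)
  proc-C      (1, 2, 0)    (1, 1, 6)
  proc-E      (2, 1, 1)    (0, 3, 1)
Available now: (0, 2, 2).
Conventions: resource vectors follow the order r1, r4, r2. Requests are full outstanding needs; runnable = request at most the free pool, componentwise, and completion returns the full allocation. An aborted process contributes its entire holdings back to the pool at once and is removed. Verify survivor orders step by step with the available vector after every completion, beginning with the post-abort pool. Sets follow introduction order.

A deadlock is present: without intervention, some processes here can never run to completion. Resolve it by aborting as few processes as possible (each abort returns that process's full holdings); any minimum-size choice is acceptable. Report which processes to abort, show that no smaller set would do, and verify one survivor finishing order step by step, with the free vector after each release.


Minimum abort set: proc-C.
Key observation: proc-A could never have finished before the abort; with (1, 2, 0) returned by proc-C, it fits at step 2.
Why nothing smaller works: aborting no one leaves the state deadlocked as given.
The survivors complete as proc-E, proc-A, proc-F, proc-I. Step-by-step check (starting from the post-abort pool):
  pool = (1, 4, 2)
  run proc-E (needs (0, 3, 1), free (1, 4, 2)); after release of (2, 1, 1) the pool is (3, 5, 3)
  run proc-A (needs (3, 5, 2), free (3, 5, 3)); after release of (1, 1, 2) the pool is (4, 6, 5)
  run proc-F (needs (0, 2, 1), free (4, 6, 5)); after release of (1, 1, 1) the pool is (5, 7, 6)
  run proc-I (needs (2, 4, 1), free (5, 7, 6)); after release of (0, 0, 1) the pool is (5, 7, 7)


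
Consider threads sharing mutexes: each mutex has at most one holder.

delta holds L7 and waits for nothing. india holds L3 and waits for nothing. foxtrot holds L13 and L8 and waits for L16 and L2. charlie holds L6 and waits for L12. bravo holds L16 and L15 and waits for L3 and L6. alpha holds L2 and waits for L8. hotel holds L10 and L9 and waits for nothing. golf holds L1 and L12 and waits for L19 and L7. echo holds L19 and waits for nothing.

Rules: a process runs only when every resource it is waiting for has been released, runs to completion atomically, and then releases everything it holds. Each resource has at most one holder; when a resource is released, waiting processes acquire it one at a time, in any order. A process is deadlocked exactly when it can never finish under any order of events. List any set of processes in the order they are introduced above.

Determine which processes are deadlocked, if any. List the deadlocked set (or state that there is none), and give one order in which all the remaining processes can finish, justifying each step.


Deadlocked: foxtrot and alpha.
Key observation: the loop foxtrot -> alpha -> foxtrot blocks itself forever; no other process is dragged down with it.
The rest can finish in the order india, echo, delta, golf, charlie, hotel, bravo.
Verifying each step:
  india: no waits; runs immediately, freeing L3
  echo: no waits; runs immediately, freeing L19
  delta: no waits; runs immediately, freeing L7
  run golf (all its waits — L19 and L7 — are resolved); releases L1 and L12
  run charlie (all its waits — L12 — are resolved); releases L6
  hotel: no waits; runs immediately, freeing L10 and L9
  run bravo (all its waits — L3 and L6 — are resolved); releases L16 and L15


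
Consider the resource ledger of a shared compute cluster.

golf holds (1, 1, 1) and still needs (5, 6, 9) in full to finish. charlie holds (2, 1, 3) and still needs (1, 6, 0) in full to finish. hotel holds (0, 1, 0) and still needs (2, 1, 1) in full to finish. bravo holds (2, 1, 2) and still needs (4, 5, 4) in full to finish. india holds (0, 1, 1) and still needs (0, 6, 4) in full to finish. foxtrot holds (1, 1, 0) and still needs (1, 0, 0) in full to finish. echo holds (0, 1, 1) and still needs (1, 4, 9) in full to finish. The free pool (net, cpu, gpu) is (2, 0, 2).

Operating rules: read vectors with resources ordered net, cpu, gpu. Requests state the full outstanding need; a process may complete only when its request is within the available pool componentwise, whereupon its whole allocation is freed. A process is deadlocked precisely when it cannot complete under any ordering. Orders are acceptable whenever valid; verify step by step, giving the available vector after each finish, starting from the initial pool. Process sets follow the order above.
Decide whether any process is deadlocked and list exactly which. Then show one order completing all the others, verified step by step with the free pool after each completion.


Deadlocked set: golf, charlie, bravo, india and echo.
Key observation: once foxtrot, hotel finish, the pool peaks at (3, 2, 2) — and every remaining process still needs more cpu than that.
A valid finishing order for the others: foxtrot, hotel. Verifying each step:
  pool = (2, 0, 2)
  foxtrot: need (1, 0, 0) fits (2, 0, 2); releases (1, 1, 0), pool now (3, 1, 2)
  hotel: need (2, 1, 1) fits (3, 1, 2); releases (0, 1, 0), pool now (3, 2, 2)
None of the blocked processes ever fits:
  blocked: golf wants (5, 6, 9), pool (3, 2, 2) — not enough net, cpu and gpu
  blocked: charlie wants (1, 6, 0), pool (3, 2, 2) — not enough cpu
  blocked: bravo wants (4, 5, 4), pool (3, 2, 2) — not enough net, cpu and gpu
  blocked: india wants (0, 6, 4), pool (3, 2, 2) — not enough cpu and gpu
  blocked: echo wants (1, 4, 9), pool (3, 2, 2) — not enough cpu and gpu


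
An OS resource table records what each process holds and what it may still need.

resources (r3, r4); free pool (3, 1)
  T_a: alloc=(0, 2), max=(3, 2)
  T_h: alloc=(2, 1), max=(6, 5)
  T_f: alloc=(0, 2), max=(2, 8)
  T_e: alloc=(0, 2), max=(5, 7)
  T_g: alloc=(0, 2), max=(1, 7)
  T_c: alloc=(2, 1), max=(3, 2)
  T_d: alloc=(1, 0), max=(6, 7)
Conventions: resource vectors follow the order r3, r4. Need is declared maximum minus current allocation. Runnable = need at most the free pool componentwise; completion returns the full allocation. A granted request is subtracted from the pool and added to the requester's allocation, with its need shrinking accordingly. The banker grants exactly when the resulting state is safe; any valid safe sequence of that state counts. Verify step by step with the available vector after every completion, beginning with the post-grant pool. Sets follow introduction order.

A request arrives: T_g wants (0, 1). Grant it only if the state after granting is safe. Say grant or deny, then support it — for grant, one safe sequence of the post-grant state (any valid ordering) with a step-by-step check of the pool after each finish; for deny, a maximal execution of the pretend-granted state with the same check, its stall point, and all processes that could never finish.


DENY — the pretend-granted state is unsafe.
Key observation: the wall is r4: completing T_a, T_c brings the pool only to (5, 3), and all the rest need more.
Pretend the grant happened; the run T_a, T_c goes as far as possible. Step-by-step check:
  pool = (3, 0)
  T_a: need (3, 0) fits (3, 0); releases (0, 2), pool now (3, 2)
  T_c: need (1, 1) fits (3, 2); releases (2, 1), pool now (5, 3)
  T_h still needs (4, 4) but only (5, 3) is free — short on r4
  T_f still needs (2, 6) but only (5, 3) is free — short on r4
  T_e still needs (5, 5) but only (5, 3) is free — short on r4
  T_g still needs (1, 4) but only (5, 3) is free — short on r4
  T_d still needs (5, 7) but only (5, 3) is free — short on r4
Processes that could never finish after the grant: T_h, T_f, T_e, T_g and T_d.


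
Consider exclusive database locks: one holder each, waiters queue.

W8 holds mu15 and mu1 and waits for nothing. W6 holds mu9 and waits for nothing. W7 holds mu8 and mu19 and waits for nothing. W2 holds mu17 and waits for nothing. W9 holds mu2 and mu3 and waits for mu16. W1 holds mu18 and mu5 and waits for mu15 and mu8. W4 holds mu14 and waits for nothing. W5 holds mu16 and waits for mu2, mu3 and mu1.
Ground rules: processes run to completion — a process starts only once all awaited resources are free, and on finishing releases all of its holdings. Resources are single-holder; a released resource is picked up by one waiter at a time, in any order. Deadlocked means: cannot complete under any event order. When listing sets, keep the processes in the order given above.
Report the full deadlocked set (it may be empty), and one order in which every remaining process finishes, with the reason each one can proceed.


The deadlocked set is W9 and W5.
Key observation: the knot is the closed ring of waits W9 -> W5 -> W9; no other process is dragged down with it.
The rest can finish in the order W7, W8, W2, W6, W4, W1.
Walking it through:
  run W7 (it waits on nothing); releases mu8 and mu19
  run W8 (it waits on nothing); releases mu15 and mu1
  run W2 (it waits on nothing); releases mu17
  run W6 (it waits on nothing); releases mu9
  run W4 (it waits on nothing); releases mu14
  W1 waits on mu15 and mu8 — all released -> runs and releases mu18 and mu5


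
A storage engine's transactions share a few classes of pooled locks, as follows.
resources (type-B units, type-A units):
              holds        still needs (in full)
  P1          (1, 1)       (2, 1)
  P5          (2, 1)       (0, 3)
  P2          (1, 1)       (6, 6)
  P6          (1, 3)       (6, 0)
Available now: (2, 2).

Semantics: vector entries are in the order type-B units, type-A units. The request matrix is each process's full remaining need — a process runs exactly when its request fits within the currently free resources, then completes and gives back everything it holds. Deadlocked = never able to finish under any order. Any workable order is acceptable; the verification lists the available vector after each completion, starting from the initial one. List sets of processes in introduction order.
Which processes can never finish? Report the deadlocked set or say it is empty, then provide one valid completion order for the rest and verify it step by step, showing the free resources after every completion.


Deadlocked set: P2 and P6.
Key observation: no order helps: past P1, P5, the free pool tops out at (5, 4), below what each blocked process needs in type-B units.
The rest can finish in the order P1, P5. Verifying each step:
  pool = (2, 2)
  run P1 (needs (2, 1), free (2, 2)); after release of (1, 1) the pool is (3, 3)
  run P5 (needs (0, 3), free (3, 3)); after release of (2, 1) the pool is (5, 4)
None of the blocked processes ever fits:
  P2 cannot run: need (6, 6) vs free (5, 4) (insufficient type-B units and type-A units)
  P6 cannot run: need (6, 0) vs free (5, 4) (insufficient type-B units)


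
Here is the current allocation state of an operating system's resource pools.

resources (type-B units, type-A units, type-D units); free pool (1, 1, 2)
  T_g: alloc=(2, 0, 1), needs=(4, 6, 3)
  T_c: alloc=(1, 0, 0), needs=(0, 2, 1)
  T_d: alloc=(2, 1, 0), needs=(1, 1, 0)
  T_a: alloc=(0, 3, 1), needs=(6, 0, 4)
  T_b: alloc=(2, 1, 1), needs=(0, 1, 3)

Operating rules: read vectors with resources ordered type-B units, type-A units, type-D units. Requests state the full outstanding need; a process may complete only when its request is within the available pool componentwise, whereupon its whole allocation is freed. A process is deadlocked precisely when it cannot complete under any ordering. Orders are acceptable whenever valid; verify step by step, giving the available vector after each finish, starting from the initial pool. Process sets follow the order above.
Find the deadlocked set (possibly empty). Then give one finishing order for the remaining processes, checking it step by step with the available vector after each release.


The deadlocked set is T_g, T_a and T_b.
Key observation: after T_d, T_c complete, (4, 2, 2) is the best the pool ever gets, yet each leftover process wants more type-D units.
The rest can finish in the order T_d, T_c. Check, step by step:
  pool = (1, 1, 2)
  T_d needs (1, 1, 0) <= (1, 1, 2) -> finishes; pool += (2, 1, 0) = (3, 2, 2)
  T_c needs (0, 2, 1) <= (3, 2, 2) -> finishes; pool += (1, 0, 0) = (4, 2, 2)
None of the blocked processes ever fits:
  T_g still needs (4, 6, 3) but only (4, 2, 2) is free — short on type-A units and type-D units
  T_a still needs (6, 0, 4) but only (4, 2, 2) is free — short on type-B units and type-D units
  T_b still needs (0, 1, 3) but only (4, 2, 2) is free — short on type-D units


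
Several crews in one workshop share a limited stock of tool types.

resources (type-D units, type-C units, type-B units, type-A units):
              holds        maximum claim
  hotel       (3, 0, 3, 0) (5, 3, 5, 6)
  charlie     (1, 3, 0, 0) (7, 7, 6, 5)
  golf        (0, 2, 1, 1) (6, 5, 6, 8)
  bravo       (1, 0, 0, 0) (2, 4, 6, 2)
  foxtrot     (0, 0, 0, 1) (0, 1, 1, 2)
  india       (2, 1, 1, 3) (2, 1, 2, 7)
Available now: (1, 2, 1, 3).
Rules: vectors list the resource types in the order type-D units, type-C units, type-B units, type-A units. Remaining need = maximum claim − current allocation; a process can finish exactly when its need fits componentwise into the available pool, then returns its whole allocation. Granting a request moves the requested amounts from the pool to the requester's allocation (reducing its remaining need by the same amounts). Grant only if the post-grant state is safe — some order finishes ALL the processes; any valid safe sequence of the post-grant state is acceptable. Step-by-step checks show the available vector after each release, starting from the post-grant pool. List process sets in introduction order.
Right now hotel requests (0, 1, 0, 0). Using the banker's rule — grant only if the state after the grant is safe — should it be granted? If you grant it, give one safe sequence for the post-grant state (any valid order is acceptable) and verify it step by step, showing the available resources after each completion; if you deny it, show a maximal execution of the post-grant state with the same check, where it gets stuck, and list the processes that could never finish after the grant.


GRANT — the state after the grant stays safe, e.g. via foxtrot, india, hotel, golf, bravo, charlie.
Key observation: with (1, 1, 1, 3) left after the transfer, foxtrot can run at once — the state stays safe.
Step-by-step check of the post-grant state:
  pool = (1, 1, 1, 3)
  foxtrot needs (0, 1, 1, 1) <= (1, 1, 1, 3) -> finishes; pool += (0, 0, 0, 1) = (1, 1, 1, 4)
  india needs (0, 0, 1, 4) <= (1, 1, 1, 4) -> finishes; pool += (2, 1, 1, 3) = (3, 2, 2, 7)
  hotel needs (2, 2, 2, 6) <= (3, 2, 2, 7) -> finishes; pool += (3, 1, 3, 0) = (6, 3, 5, 7)
  golf needs (6, 3, 5, 7) <= (6, 3, 5, 7) -> finishes; pool += (0, 2, 1, 1) = (6, 5, 6, 8)
  bravo needs (1, 4, 6, 2) <= (6, 5, 6, 8) -> finishes; pool += (1, 0, 0, 0) = (7, 5, 6, 8)
  charlie needs (6, 4, 6, 5) <= (7, 5, 6, 8) -> finishes; pool += (1, 3, 0, 0) = (8, 8, 6, 8)


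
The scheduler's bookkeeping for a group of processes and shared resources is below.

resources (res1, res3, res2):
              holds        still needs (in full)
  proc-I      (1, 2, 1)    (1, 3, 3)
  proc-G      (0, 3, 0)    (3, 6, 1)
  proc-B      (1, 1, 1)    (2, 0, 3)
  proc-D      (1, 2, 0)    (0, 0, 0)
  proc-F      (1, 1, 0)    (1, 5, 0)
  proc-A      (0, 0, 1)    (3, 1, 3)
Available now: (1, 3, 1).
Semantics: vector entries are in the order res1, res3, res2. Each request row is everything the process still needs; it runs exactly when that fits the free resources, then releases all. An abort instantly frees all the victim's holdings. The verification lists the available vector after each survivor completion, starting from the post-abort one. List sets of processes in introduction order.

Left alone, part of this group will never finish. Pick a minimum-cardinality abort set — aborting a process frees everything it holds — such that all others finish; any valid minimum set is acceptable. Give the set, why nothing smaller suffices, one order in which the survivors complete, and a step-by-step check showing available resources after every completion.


Minimum abort set: proc-B and proc-A.
Key observation: the deadlocked proc-I becomes finishable only because proc-B and proc-A released (1, 1, 2); it completes at step 3 below.
Minimality, checking each single-abort alternative: proc-I alone leaves proc-B blocked (short on res2); proc-G alone leaves proc-I blocked (short on res2); proc-B alone leaves proc-I blocked (short on res2); proc-D alone leaves proc-I blocked (short on res2); proc-F alone leaves proc-I blocked (short on res2); proc-A alone leaves proc-I blocked (short on res2).
The survivors complete as proc-D, proc-F, proc-I, proc-G. Check, step by step (starting from the post-abort pool):
  pool = (2, 4, 3)
  run proc-D (needs (0, 0, 0), free (2, 4, 3)); after release of (1, 2, 0) the pool is (3, 6, 3)
  run proc-F (needs (1, 5, 0), free (3, 6, 3)); after release of (1, 1, 0) the pool is (4, 7, 3)
  run proc-I (needs (1, 3, 3), free (4, 7, 3)); after release of (1, 2, 1) the pool is (5, 9, 4)
  run proc-G (needs (3, 6, 1), free (5, 9, 4)); after release of (0, 3, 0) the pool is (5, 12, 4)


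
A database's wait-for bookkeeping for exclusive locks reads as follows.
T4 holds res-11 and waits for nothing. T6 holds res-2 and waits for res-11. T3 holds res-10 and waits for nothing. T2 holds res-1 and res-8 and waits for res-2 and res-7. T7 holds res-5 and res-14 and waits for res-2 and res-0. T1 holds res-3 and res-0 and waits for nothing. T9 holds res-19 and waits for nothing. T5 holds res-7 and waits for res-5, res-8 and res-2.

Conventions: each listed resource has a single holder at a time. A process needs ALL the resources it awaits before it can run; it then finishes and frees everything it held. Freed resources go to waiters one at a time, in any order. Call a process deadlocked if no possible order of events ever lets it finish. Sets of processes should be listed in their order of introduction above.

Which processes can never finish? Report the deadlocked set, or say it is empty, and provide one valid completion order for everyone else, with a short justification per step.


Deadlocked set: T2 and T5.
Key observation: the wait chain closes on itself along T2 -> T5 -> T2; no other process is dragged down with it.
The rest can finish in the order T4, T3, T1, T6, T9, T7.
Check, step by step:
  T4: no waits; runs immediately, freeing res-11
  T3: no waits; runs immediately, freeing res-10
  T1: no waits; runs immediately, freeing res-3 and res-0
  run T6 (all its waits — res-11 — are resolved); releases res-2
  T9: no waits; runs immediately, freeing res-19
  run T7 (all its waits — res-2 and res-0 — are resolved); releases res-5 and res-14


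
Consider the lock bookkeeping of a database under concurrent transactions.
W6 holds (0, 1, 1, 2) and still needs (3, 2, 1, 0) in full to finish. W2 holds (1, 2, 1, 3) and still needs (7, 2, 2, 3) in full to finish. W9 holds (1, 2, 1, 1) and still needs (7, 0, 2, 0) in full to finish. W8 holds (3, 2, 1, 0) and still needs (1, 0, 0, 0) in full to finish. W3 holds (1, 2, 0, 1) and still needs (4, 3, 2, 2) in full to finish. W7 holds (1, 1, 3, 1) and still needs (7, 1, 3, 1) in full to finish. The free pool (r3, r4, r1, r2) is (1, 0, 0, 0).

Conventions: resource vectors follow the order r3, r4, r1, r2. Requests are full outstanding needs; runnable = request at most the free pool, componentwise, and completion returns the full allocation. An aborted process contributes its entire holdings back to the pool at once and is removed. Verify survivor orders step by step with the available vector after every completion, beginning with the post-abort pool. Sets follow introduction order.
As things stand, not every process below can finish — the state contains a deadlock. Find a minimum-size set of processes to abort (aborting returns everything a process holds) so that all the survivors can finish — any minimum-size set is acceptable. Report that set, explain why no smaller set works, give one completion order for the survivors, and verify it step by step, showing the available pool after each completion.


The answer: abort W2 and W7.
Key observation: the returned (2, 3, 4, 4) from W2 and W7 is what brings W9 — unrunnable before, under any order — into play at step 3.
Minimality, checking each single-abort alternative: W6 alone leaves W2 blocked (short on r3); W2 alone leaves W9 blocked (short on r3); W9 alone leaves W2 blocked (short on r3); W8 alone leaves W2 blocked (short on r3); W3 alone leaves W2 blocked (short on r3); W7 alone leaves W2 blocked (short on r3).
One survivor order: W8, W3, W9, W6. Check, step by step (post-abort pool first):
  pool = (3, 3, 4, 4)
  W8 needs (1, 0, 0, 0) <= (3, 3, 4, 4) -> finishes; pool += (3, 2, 1, 0) = (6, 5, 5, 4)
  W3 needs (4, 3, 2, 2) <= (6, 5, 5, 4) -> finishes; pool += (1, 2, 0, 1) = (7, 7, 5, 5)
  W9 needs (7, 0, 2, 0) <= (7, 7, 5, 5) -> finishes; pool += (1, 2, 1, 1) = (8, 9, 6, 6)
  W6 needs (3, 2, 1, 0) <= (8, 9, 6, 6) -> finishes; pool += (0, 1, 1, 2) = (8, 10, 7, 8)


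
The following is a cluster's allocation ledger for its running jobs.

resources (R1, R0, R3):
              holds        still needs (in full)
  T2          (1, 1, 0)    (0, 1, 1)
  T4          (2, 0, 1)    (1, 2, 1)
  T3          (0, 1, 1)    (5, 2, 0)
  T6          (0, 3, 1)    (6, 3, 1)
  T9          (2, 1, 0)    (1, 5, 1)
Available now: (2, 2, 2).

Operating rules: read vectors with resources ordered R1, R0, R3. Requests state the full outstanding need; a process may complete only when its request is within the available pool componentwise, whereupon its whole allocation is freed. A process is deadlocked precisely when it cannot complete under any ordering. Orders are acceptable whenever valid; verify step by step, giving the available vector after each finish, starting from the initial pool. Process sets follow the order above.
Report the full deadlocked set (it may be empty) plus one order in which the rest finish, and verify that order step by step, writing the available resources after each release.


The deadlocked set is T6 and T9.
Key observation: after T2, T4, T3 the pool peaks at (5, 4, 4), and each blocked process is short somewhere: T6 on R1; T9 on R0.
A valid finishing order for the others: T2, T4, T3. Walking it through:
  pool = (2, 2, 2)
  run T2 (needs (0, 1, 1), free (2, 2, 2)); after release of (1, 1, 0) the pool is (3, 3, 2)
  run T4 (needs (1, 2, 1), free (3, 3, 2)); after release of (2, 0, 1) the pool is (5, 3, 3)
  run T3 (needs (5, 2, 0), free (5, 3, 3)); after release of (0, 1, 1) the pool is (5, 4, 4)
None of the blocked processes ever fits:
  T6 still needs (6, 3, 1) but only (5, 4, 4) is free — short on R1
  T9 still needs (1, 5, 1) but only (5, 4, 4) is free — short on R0


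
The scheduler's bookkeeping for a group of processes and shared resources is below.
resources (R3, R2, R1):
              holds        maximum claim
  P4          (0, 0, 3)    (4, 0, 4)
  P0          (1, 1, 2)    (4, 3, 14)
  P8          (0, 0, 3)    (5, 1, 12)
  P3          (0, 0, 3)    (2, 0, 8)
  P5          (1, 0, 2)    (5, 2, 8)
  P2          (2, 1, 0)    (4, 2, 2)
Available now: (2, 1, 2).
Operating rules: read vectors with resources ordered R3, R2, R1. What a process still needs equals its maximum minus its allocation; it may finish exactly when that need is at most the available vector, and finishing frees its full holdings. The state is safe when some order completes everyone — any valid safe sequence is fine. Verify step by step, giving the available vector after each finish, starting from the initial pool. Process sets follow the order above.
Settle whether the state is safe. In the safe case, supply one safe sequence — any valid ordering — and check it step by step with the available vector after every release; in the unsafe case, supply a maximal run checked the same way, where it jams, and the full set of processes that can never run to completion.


The state is SAFE; one workable sequence: P2, P4, P3, P5, P8, P0.
Key observation: the order's first zero-slack moment is P2 ((2, 1, 2) needed, (2, 1, 2) free — a requested resource with nothing to spare).
Walking it through:
  pool = (2, 1, 2)
  P2: need (2, 1, 2) fits (2, 1, 2); releases (2, 1, 0), pool now (4, 2, 2)
  P4: need (4, 0, 1) fits (4, 2, 2); releases (0, 0, 3), pool now (4, 2, 5)
  P3: need (2, 0, 5) fits (4, 2, 5); releases (0, 0, 3), pool now (4, 2, 8)
  P5: need (4, 2, 6) fits (4, 2, 8); releases (1, 0, 2), pool now (5, 2, 10)
  P8: need (5, 1, 9) fits (5, 2, 10); releases (0, 0, 3), pool now (5, 2, 13)
  P0: need (3, 2, 12) fits (5, 2, 13); releases (1, 1, 2), pool now (6, 3, 15)


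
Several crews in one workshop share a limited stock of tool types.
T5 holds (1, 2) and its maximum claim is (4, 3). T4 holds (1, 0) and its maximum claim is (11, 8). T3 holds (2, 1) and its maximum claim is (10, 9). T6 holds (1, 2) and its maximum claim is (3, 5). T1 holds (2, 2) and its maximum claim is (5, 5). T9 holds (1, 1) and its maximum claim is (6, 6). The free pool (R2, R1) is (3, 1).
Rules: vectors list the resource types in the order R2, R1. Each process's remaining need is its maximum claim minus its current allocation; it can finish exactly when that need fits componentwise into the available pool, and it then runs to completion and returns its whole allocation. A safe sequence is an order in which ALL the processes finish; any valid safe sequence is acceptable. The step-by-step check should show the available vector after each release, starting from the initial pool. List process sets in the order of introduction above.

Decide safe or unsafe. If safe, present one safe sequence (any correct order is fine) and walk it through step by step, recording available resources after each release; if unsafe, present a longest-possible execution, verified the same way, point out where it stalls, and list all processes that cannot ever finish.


SAFE. One safe sequence: T5, T1, T9, T6, T3, T4.
Key observation: the first exact fit in this order is T5 — it needs (3, 1) with (3, 1) free, meeting a requested resource to the last unit.
Step-by-step check:
  pool = (3, 1)
  T5 needs (3, 1) <= (3, 1) -> finishes; pool += (1, 2) = (4, 3)
  T1 needs (3, 3) <= (4, 3) -> finishes; pool += (2, 2) = (6, 5)
  T9 needs (5, 5) <= (6, 5) -> finishes; pool += (1, 1) = (7, 6)
  T6 needs (2, 3) <= (7, 6) -> finishes; pool += (1, 2) = (8, 8)
  T3 needs (8, 8) <= (8, 8) -> finishes; pool += (2, 1) = (10, 9)
  T4 needs (10, 8) <= (10, 9) -> finishes; pool += (1, 0) = (11, 9)


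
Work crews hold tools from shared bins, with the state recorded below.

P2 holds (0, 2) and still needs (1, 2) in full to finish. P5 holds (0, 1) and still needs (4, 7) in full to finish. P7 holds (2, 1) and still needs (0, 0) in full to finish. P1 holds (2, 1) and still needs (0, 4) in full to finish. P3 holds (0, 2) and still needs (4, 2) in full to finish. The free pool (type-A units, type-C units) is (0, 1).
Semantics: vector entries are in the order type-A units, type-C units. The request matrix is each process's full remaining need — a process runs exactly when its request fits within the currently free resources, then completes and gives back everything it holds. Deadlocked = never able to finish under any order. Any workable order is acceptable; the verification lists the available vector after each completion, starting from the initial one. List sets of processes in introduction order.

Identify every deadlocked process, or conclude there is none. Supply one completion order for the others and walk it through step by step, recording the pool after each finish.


No process is deadlocked.
Key observation: P7 fits the free pool immediately, and its release cascades until everyone finishes.
One completion order for the rest: P7, P2, P1, P3, P5. Walking it through:
  pool = (0, 1)
  P7: need (0, 0) fits (0, 1); releases (2, 1), pool now (2, 2)
  P2: need (1, 2) fits (2, 2); releases (0, 2), pool now (2, 4)
  P1: need (0, 4) fits (2, 4); releases (2, 1), pool now (4, 5)
  P3: need (4, 2) fits (4, 5); releases (0, 2), pool now (4, 7)
  P5: need (4, 7) fits (4, 7); releases (0, 1), pool now (4, 8)


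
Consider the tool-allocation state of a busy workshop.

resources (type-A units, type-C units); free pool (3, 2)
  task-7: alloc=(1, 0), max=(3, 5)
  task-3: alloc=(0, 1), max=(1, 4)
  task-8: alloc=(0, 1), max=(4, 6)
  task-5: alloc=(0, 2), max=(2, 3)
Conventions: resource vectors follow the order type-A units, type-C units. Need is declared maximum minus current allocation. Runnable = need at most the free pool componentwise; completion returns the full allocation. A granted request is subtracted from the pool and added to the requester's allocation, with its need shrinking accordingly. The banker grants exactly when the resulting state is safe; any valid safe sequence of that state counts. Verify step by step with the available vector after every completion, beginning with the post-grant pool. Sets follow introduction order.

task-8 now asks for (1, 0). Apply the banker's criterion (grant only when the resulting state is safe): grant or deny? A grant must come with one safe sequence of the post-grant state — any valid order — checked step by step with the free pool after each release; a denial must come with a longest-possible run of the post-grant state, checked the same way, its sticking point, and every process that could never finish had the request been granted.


GRANT. The post-grant state is safe; one safe sequence: task-5, task-3, task-7, task-8.
Key observation: post-grant, (2, 2) remains, and an order beginning with task-5 completes everyone.
Check on the post-grant state, step by step:
  pool = (2, 2)
  task-5: need (2, 1) fits (2, 2); releases (0, 2), pool now (2, 4)
  task-3: need (1, 3) fits (2, 4); releases (0, 1), pool now (2, 5)
  task-7: need (2, 5) fits (2, 5); releases (1, 0), pool now (3, 5)
  task-8: need (3, 5) fits (3, 5); releases (1, 1), pool now (4, 6)


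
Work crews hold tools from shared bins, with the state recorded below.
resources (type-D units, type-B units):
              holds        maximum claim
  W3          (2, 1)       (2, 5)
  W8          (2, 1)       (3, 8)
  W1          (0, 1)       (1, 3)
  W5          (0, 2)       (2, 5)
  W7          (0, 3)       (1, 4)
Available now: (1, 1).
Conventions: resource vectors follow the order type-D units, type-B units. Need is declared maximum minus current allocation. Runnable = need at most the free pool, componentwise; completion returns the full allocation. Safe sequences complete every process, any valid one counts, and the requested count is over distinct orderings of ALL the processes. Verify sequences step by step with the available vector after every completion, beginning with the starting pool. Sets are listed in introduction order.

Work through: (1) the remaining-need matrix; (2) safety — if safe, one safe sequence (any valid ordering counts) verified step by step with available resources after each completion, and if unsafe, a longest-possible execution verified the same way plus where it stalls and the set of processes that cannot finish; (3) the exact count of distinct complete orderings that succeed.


(1) Need matrix, components ordered type-D units, type-B units:
  W3: (0, 4)
  W8: (1, 7)
  W1: (1, 2)
  W5: (2, 3)
  W7: (1, 1)
(2) The state is SAFE; one workable sequence: W7, W3, W1, W5, W8.
Key observation: reading the order forward, W7 is the first process whose need (1, 1) meets the free pool (1, 1) exactly on a resource it requests.
Verifying each step:
  pool = (1, 1)
  W7: need (1, 1) fits (1, 1); releases (0, 3), pool now (1, 4)
  W3: need (0, 4) fits (1, 4); releases (2, 1), pool now (3, 5)
  W1: need (1, 2) fits (3, 5); releases (0, 1), pool now (3, 6)
  W5: need (2, 3) fits (3, 6); releases (0, 2), pool now (3, 8)
  W8: need (1, 7) fits (3, 8); releases (2, 1), pool now (5, 9)
(3) The exact count: 4 of the possible complete orderings are safe sequences.


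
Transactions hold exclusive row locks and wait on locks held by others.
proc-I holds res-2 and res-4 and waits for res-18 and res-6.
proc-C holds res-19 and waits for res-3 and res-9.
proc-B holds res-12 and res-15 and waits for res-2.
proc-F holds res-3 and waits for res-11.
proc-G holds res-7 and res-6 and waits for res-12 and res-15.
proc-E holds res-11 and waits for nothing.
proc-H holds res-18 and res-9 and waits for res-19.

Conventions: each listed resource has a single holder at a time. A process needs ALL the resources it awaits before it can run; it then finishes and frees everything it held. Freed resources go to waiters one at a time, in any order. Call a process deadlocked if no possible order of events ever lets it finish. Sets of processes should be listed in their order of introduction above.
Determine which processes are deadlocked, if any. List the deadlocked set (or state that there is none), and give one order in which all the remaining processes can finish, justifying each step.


Deadlocked: proc-I, proc-C, proc-B, proc-G and proc-H.
Key observation: the waits loop around proc-I -> proc-G -> proc-B -> proc-I with no way out; proc-C and proc-H are caught in further circular waits.
A valid finishing order for the others: proc-E, proc-F.
Step-by-step check:
  proc-E: no waits; runs immediately, freeing res-11
  proc-F: everything it awaited (res-11) is free; runs, freeing res-3


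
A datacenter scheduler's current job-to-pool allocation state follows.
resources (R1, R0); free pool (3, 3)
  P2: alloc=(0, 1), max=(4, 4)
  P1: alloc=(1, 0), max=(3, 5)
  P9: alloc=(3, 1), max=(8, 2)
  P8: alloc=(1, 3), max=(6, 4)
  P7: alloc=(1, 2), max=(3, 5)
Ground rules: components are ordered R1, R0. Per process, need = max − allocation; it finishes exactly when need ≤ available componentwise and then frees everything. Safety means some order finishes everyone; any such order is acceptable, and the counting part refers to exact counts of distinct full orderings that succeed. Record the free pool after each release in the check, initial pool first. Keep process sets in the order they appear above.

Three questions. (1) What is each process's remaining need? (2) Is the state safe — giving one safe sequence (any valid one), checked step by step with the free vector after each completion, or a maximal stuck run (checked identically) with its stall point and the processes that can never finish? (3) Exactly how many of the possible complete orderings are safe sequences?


(1) Remaining need (order R1, R0):
  P2: (4, 3)
  P1: (2, 5)
  P9: (5, 1)
  P8: (5, 1)
  P7: (2, 3)
(2) The state is SAFE; one workable sequence: P7, P2, P1, P9, P8.
Key observation: P7 marks the first exact bind of the order: its need (2, 3) fits the free (3, 3) with zero slack on a requested resource.
Walking it through:
  pool = (3, 3)
  P7 needs (2, 3) <= (3, 3) -> finishes; pool += (1, 2) = (4, 5)
  P2 needs (4, 3) <= (4, 5) -> finishes; pool += (0, 1) = (4, 6)
  P1 needs (2, 5) <= (4, 6) -> finishes; pool += (1, 0) = (5, 6)
  P9 needs (5, 1) <= (5, 6) -> finishes; pool += (3, 1) = (8, 7)
  P8 needs (5, 1) <= (8, 7) -> finishes; pool += (1, 3) = (9, 10)
(3) Exactly 8 of the possible complete orderings are safe sequences.


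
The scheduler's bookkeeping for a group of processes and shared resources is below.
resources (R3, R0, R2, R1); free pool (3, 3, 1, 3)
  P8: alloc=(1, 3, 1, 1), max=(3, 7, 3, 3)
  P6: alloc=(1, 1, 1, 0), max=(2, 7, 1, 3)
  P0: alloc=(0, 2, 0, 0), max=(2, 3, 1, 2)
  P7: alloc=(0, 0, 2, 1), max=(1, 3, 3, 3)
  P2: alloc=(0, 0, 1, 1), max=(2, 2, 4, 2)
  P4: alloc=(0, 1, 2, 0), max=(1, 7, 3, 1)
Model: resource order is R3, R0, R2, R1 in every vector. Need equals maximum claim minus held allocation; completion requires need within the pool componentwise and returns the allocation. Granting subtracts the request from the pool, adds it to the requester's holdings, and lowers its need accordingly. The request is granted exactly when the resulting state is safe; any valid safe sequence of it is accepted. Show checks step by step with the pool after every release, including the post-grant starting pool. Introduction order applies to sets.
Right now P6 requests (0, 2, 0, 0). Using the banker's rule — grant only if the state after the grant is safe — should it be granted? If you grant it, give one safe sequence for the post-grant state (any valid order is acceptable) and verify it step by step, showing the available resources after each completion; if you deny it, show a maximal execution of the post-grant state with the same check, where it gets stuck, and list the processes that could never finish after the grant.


DENY — the pretend-granted state is unsafe.
Key observation: after P0, P7, P2 complete, (3, 3, 4, 5) is the best the pool ever gets, yet each leftover process wants more R0.
Pretend the grant happened; the run P0, P7, P2 goes as far as possible. Walking it through:
  pool = (3, 1, 1, 3)
  P0 needs (2, 1, 1, 2) <= (3, 1, 1, 3) -> finishes; pool += (0, 2, 0, 0) = (3, 3, 1, 3)
  P7 needs (1, 3, 1, 2) <= (3, 3, 1, 3) -> finishes; pool += (0, 0, 2, 1) = (3, 3, 3, 4)
  P2 needs (2, 2, 3, 1) <= (3, 3, 3, 4) -> finishes; pool += (0, 0, 1, 1) = (3, 3, 4, 5)
  blocked: P8 wants (2, 4, 2, 2), pool (3, 3, 4, 5) — not enough R0
  blocked: P6 wants (1, 4, 0, 3), pool (3, 3, 4, 5) — not enough R0
  blocked: P4 wants (1, 6, 1, 1), pool (3, 3, 4, 5) — not enough R0
Processes that could never finish after the grant: P8, P6 and P4.


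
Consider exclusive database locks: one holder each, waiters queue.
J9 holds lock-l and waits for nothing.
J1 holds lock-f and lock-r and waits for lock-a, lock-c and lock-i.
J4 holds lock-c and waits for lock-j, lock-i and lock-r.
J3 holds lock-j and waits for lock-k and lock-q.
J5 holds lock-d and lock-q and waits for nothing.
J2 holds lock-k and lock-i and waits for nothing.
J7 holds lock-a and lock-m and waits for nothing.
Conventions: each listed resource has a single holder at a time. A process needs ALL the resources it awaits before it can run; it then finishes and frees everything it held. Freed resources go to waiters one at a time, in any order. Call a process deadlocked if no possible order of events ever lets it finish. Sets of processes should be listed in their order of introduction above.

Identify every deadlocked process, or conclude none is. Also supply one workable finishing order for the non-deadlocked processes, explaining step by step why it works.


The deadlocked set is J1 and J4.
Key observation: nobody on the ring J1 -> J4 -> J1 can start until another member finishes, which never happens; no other process is dragged down with it.
One completion order for the rest: J2, J9, J5, J3, J7.
Walking it through:
  run J2 (it waits on nothing); releases lock-k and lock-i
  run J9 (it waits on nothing); releases lock-l
  run J5 (it waits on nothing); releases lock-d and lock-q
  J3 waits on lock-k and lock-q — all released -> runs and releases lock-j
  run J7 (it waits on nothing); releases lock-a and lock-m
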